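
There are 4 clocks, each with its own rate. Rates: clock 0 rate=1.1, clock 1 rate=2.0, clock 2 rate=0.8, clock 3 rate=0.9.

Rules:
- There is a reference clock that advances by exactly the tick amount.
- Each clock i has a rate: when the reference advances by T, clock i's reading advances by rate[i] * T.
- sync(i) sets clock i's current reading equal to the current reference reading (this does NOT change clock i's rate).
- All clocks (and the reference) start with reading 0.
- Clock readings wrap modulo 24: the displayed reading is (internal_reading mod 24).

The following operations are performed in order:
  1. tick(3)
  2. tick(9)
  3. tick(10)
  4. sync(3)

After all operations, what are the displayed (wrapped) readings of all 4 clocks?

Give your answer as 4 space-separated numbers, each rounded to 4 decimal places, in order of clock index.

Answer: 0.2000 20.0000 17.6000 22.0000

Derivation:
After op 1 tick(3): ref=3.0000 raw=[3.3000 6.0000 2.4000 2.7000]
After op 2 tick(9): ref=12.0000 raw=[13.2000 24.0000 9.6000 10.8000]
After op 3 tick(10): ref=22.0000 raw=[24.2000 44.0000 17.6000 19.8000]
After op 4 sync(3): ref=22.0000 raw=[24.2000 44.0000 17.6000 22.0000]
Wrap final raw readings (mod 24): 24.2000 mod 24 = 0.2000; 44.0000 mod 24 = 20.0000; 17.6000 mod 24 = 17.6000; 22.0000 mod 24 = 22.0000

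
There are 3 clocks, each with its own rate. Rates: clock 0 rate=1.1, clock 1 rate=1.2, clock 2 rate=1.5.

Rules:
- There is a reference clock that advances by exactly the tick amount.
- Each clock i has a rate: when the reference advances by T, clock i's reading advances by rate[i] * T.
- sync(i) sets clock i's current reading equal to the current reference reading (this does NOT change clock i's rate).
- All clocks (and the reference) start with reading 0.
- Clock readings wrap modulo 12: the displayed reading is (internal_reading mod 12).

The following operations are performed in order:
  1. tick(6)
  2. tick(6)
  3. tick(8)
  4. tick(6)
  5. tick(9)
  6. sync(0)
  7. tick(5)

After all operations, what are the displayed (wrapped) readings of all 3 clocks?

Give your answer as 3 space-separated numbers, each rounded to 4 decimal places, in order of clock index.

Answer: 4.5000 0.0000 0.0000

Derivation:
After op 1 tick(6): ref=6.0000 raw=[6.6000 7.2000 9.0000]
After op 2 tick(6): ref=12.0000 raw=[13.2000 14.4000 18.0000]
After op 3 tick(8): ref=20.0000 raw=[22.0000 24.0000 30.0000]
After op 4 tick(6): ref=26.0000 raw=[28.6000 31.2000 39.0000]
After op 5 tick(9): ref=35.0000 raw=[38.5000 42.0000 52.5000]
After op 6 sync(0): ref=35.0000 raw=[35.0000 42.0000 52.5000]
After op 7 tick(5): ref=40.0000 raw=[40.5000 48.0000 60.0000]
Wrap final raw readings (mod 12): 40.5000 mod 12 = 4.5000; 48.0000 mod 12 = 0.0000; 60.0000 mod 12 = 0.0000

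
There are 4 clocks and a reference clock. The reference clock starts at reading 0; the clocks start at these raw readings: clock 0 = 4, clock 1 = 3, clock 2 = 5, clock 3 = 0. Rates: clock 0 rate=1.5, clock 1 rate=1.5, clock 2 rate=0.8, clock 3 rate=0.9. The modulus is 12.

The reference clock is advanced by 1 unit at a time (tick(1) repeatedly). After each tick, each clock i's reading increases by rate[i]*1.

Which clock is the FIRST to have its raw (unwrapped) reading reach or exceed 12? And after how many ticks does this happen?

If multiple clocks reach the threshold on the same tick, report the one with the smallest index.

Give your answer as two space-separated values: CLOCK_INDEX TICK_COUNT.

clock 0: start=4, rate=1.5, needs 12-4 = 8; ticks = ceil(8/1.5) = ceil(5.3333) = 6; reading at tick 6 = 4 + 1.5*6 = 13.0000
clock 1: start=3, rate=1.5, needs 12-3 = 9; ticks = ceil(9/1.5) = ceil(6.0000) = 6; reading at tick 6 = 3 + 1.5*6 = 12.0000
clock 2: start=5, rate=0.8, needs 12-5 = 7; ticks = ceil(7/0.8) = ceil(8.7500) = 9; reading at tick 9 = 5 + 0.8*9 = 12.2000
clock 3: start=0, rate=0.9, needs 12-0 = 12; ticks = ceil(12/0.9) = ceil(13.3333) = 14; reading at tick 14 = 0 + 0.9*14 = 12.6000
Minimum tick count = 6; winners = [0, 1]; smallest index = 0

Answer: 0 6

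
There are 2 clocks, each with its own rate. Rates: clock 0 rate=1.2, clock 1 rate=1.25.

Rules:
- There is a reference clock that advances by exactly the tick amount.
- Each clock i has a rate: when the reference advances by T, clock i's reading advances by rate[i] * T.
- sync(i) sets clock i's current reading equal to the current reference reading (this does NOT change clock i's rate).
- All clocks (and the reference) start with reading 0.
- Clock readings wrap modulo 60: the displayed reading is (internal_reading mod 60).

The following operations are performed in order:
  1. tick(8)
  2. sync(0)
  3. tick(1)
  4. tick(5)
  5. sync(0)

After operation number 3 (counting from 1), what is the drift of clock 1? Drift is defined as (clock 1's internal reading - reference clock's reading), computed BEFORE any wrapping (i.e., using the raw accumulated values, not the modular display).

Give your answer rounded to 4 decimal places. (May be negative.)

After op 1 tick(8): ref=8.0000 raw=[9.6000 10.0000]
After op 2 sync(0): ref=8.0000 raw=[8.0000 10.0000]
After op 3 tick(1): ref=9.0000 raw=[9.2000 11.2500]
Drift of clock 1 after op 3: 11.2500 - 9.0000 = 2.2500

Answer: 2.2500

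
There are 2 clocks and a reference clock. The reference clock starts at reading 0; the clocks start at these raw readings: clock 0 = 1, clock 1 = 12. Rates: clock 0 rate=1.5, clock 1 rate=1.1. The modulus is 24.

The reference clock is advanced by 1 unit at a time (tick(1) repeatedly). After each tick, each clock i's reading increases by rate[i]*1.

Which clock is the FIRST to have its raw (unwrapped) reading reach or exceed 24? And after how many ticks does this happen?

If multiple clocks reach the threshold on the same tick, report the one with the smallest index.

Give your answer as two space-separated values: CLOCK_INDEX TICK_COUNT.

clock 0: start=1, rate=1.5, needs 24-1 = 23; ticks = ceil(23/1.5) = ceil(15.3333) = 16; reading at tick 16 = 1 + 1.5*16 = 25.0000
clock 1: start=12, rate=1.1, needs 24-12 = 12; ticks = ceil(12/1.1) = ceil(10.9091) = 11; reading at tick 11 = 12 + 1.1*11 = 24.1000
Minimum tick count = 11; winners = [1]; smallest index = 1

Answer: 1 11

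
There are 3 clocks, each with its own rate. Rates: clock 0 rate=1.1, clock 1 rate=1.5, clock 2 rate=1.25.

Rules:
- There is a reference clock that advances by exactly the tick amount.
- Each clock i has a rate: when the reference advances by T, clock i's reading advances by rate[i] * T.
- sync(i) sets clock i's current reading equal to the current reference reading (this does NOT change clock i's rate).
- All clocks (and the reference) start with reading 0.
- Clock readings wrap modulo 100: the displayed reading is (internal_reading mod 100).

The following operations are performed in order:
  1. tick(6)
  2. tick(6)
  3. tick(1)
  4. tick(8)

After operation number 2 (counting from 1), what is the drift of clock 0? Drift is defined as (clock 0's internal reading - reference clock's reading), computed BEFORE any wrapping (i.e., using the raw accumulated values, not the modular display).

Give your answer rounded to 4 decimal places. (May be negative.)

After op 1 tick(6): ref=6.0000 raw=[6.6000 9.0000 7.5000]
After op 2 tick(6): ref=12.0000 raw=[13.2000 18.0000 15.0000]
Drift of clock 0 after op 2: 13.2000 - 12.0000 = 1.2000

Answer: 1.2000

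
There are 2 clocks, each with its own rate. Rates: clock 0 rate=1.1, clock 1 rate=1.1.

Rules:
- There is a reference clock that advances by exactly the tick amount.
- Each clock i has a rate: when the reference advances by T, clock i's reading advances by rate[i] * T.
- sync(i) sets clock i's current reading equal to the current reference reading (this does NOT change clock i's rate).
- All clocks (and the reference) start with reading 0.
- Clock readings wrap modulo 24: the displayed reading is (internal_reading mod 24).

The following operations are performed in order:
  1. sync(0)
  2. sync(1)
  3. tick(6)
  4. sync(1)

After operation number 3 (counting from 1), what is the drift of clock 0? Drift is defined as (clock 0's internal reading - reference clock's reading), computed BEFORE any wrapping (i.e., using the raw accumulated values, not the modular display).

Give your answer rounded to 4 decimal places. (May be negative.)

After op 1 sync(0): ref=0.0000 raw=[0.0000 0.0000]
After op 2 sync(1): ref=0.0000 raw=[0.0000 0.0000]
After op 3 tick(6): ref=6.0000 raw=[6.6000 6.6000]
Drift of clock 0 after op 3: 6.6000 - 6.0000 = 0.6000

Answer: 0.6000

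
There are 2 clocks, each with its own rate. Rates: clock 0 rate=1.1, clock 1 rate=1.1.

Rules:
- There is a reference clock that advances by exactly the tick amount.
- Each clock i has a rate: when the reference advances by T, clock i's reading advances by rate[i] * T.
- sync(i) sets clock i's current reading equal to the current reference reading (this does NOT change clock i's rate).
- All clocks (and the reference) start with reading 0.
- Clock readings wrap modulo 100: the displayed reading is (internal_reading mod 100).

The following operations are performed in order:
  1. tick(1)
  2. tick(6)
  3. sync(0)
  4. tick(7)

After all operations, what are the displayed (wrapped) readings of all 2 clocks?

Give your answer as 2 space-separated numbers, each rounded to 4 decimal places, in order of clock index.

After op 1 tick(1): ref=1.0000 raw=[1.1000 1.1000]
After op 2 tick(6): ref=7.0000 raw=[7.7000 7.7000]
After op 3 sync(0): ref=7.0000 raw=[7.0000 7.7000]
After op 4 tick(7): ref=14.0000 raw=[14.7000 15.4000]
Wrap final raw readings (mod 100): 14.7000 mod 100 = 14.7000; 15.4000 mod 100 = 15.4000

Answer: 14.7000 15.4000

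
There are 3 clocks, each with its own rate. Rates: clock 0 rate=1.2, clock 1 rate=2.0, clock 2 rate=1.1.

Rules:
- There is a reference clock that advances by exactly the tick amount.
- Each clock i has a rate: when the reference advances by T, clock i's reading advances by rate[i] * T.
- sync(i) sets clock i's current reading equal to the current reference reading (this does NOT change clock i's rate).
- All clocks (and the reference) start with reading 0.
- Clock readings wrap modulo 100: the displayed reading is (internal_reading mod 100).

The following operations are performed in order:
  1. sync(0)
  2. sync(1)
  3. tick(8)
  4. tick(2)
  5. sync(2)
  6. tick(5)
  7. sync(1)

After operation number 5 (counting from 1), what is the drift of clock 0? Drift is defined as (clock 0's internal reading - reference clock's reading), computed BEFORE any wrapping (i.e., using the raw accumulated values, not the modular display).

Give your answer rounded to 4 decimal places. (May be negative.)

After op 1 sync(0): ref=0.0000 raw=[0.0000 0.0000 0.0000]
After op 2 sync(1): ref=0.0000 raw=[0.0000 0.0000 0.0000]
After op 3 tick(8): ref=8.0000 raw=[9.6000 16.0000 8.8000]
After op 4 tick(2): ref=10.0000 raw=[12.0000 20.0000 11.0000]
After op 5 sync(2): ref=10.0000 raw=[12.0000 20.0000 10.0000]
Drift of clock 0 after op 5: 12.0000 - 10.0000 = 2.0000

Answer: 2.0000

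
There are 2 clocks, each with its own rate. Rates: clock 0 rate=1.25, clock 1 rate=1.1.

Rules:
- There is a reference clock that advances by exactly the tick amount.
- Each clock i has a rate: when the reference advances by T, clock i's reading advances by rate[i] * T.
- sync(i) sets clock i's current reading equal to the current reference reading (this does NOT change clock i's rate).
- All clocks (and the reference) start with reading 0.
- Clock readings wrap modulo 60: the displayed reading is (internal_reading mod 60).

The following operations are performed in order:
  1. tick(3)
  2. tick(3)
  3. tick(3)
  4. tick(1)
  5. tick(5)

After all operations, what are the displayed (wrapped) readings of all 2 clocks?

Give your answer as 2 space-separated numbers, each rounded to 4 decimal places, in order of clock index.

Answer: 18.7500 16.5000

Derivation:
After op 1 tick(3): ref=3.0000 raw=[3.7500 3.3000]
After op 2 tick(3): ref=6.0000 raw=[7.5000 6.6000]
After op 3 tick(3): ref=9.0000 raw=[11.2500 9.9000]
After op 4 tick(1): ref=10.0000 raw=[12.5000 11.0000]
After op 5 tick(5): ref=15.0000 raw=[18.7500 16.5000]
Wrap final raw readings (mod 60): 18.7500 mod 60 = 18.7500; 16.5000 mod 60 = 16.5000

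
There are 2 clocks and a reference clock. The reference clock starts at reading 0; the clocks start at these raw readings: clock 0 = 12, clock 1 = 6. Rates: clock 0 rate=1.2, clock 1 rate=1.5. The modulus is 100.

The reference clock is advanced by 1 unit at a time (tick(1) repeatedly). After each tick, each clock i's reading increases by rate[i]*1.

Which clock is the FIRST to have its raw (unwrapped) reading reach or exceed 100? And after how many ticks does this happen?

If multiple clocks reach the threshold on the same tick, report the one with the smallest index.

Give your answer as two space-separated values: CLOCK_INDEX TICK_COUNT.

Answer: 1 63

Derivation:
clock 0: start=12, rate=1.2, needs 100-12 = 88; ticks = ceil(88/1.2) = ceil(73.3333) = 74; reading at tick 74 = 12 + 1.2*74 = 100.8000
clock 1: start=6, rate=1.5, needs 100-6 = 94; ticks = ceil(94/1.5) = ceil(62.6667) = 63; reading at tick 63 = 6 + 1.5*63 = 100.5000
Minimum tick count = 63; winners = [1]; smallest index = 1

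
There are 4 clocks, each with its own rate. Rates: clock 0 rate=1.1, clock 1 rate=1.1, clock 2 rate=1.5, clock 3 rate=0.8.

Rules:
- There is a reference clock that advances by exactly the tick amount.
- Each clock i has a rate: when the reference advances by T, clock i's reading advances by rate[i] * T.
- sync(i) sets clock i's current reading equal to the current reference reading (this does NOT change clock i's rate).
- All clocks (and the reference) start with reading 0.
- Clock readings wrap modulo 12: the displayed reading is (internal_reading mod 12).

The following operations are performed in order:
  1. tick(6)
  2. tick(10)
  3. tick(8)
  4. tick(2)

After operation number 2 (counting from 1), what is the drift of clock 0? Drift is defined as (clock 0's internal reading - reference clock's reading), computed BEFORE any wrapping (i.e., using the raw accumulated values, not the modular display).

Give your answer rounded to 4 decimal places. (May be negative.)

Answer: 1.6000

Derivation:
After op 1 tick(6): ref=6.0000 raw=[6.6000 6.6000 9.0000 4.8000]
After op 2 tick(10): ref=16.0000 raw=[17.6000 17.6000 24.0000 12.8000]
Drift of clock 0 after op 2: 17.6000 - 16.0000 = 1.6000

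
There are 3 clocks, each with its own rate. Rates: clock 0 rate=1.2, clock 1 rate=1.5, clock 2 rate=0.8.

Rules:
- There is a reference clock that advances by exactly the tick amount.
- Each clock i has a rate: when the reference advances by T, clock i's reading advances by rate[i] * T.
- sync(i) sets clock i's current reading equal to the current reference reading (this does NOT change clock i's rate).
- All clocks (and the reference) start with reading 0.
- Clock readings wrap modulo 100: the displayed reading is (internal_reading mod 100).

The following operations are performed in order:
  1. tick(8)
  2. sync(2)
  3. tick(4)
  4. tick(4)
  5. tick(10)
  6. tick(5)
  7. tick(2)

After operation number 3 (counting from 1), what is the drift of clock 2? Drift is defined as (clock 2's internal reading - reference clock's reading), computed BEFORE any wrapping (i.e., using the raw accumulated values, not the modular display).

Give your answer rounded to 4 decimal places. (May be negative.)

After op 1 tick(8): ref=8.0000 raw=[9.6000 12.0000 6.4000]
After op 2 sync(2): ref=8.0000 raw=[9.6000 12.0000 8.0000]
After op 3 tick(4): ref=12.0000 raw=[14.4000 18.0000 11.2000]
Drift of clock 2 after op 3: 11.2000 - 12.0000 = -0.8000

Answer: -0.8000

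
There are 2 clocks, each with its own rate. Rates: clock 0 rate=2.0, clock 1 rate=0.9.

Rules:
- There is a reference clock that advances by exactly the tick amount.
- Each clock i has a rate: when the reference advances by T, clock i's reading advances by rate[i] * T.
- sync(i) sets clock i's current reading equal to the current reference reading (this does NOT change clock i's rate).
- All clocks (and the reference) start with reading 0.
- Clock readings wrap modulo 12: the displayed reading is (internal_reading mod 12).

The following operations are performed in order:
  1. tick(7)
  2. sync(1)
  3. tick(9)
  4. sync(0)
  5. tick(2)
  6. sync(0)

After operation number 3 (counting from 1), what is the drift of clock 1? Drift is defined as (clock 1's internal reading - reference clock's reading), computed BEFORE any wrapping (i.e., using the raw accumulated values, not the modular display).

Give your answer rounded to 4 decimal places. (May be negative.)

After op 1 tick(7): ref=7.0000 raw=[14.0000 6.3000]
After op 2 sync(1): ref=7.0000 raw=[14.0000 7.0000]
After op 3 tick(9): ref=16.0000 raw=[32.0000 15.1000]
Drift of clock 1 after op 3: 15.1000 - 16.0000 = -0.9000

Answer: -0.9000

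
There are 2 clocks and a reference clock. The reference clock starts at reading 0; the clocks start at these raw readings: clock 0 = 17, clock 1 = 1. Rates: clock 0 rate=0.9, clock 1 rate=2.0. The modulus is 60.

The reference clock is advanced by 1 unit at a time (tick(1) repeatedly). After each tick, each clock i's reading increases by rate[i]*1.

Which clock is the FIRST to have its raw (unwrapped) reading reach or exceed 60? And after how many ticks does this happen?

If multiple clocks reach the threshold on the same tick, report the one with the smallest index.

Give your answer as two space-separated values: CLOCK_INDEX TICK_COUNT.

clock 0: start=17, rate=0.9, needs 60-17 = 43; ticks = ceil(43/0.9) = ceil(47.7778) = 48; reading at tick 48 = 17 + 0.9*48 = 60.2000
clock 1: start=1, rate=2.0, needs 60-1 = 59; ticks = ceil(59/2.0) = ceil(29.5000) = 30; reading at tick 30 = 1 + 2.0*30 = 61.0000
Minimum tick count = 30; winners = [1]; smallest index = 1

Answer: 1 30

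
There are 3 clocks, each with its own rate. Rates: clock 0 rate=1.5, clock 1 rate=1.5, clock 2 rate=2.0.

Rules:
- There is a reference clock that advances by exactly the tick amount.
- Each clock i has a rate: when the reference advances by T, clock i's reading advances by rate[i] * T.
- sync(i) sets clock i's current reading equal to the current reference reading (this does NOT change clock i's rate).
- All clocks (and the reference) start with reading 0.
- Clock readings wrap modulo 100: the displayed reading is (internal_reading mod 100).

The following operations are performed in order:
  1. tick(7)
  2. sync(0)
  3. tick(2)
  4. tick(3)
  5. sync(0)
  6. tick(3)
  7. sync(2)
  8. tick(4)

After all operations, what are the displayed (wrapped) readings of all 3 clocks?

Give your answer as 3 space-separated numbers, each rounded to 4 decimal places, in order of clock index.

Answer: 22.5000 28.5000 23.0000

Derivation:
After op 1 tick(7): ref=7.0000 raw=[10.5000 10.5000 14.0000]
After op 2 sync(0): ref=7.0000 raw=[7.0000 10.5000 14.0000]
After op 3 tick(2): ref=9.0000 raw=[10.0000 13.5000 18.0000]
After op 4 tick(3): ref=12.0000 raw=[14.5000 18.0000 24.0000]
After op 5 sync(0): ref=12.0000 raw=[12.0000 18.0000 24.0000]
After op 6 tick(3): ref=15.0000 raw=[16.5000 22.5000 30.0000]
After op 7 sync(2): ref=15.0000 raw=[16.5000 22.5000 15.0000]
After op 8 tick(4): ref=19.0000 raw=[22.5000 28.5000 23.0000]
Wrap final raw readings (mod 100): 22.5000 mod 100 = 22.5000; 28.5000 mod 100 = 28.5000; 23.0000 mod 100 = 23.0000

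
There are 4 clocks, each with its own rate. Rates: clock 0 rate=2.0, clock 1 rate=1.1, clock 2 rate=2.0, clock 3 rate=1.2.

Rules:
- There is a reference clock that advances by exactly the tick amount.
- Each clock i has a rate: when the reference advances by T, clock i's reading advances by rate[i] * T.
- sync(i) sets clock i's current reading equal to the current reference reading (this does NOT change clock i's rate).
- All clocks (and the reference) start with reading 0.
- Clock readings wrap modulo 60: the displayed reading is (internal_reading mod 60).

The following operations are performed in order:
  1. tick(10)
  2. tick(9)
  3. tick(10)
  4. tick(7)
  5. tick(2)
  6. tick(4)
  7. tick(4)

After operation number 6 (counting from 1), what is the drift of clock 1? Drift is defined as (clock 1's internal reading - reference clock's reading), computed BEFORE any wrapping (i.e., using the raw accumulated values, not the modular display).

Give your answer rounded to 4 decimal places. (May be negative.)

Answer: 4.2000

Derivation:
After op 1 tick(10): ref=10.0000 raw=[20.0000 11.0000 20.0000 12.0000]
After op 2 tick(9): ref=19.0000 raw=[38.0000 20.9000 38.0000 22.8000]
After op 3 tick(10): ref=29.0000 raw=[58.0000 31.9000 58.0000 34.8000]
After op 4 tick(7): ref=36.0000 raw=[72.0000 39.6000 72.0000 43.2000]
After op 5 tick(2): ref=38.0000 raw=[76.0000 41.8000 76.0000 45.6000]
After op 6 tick(4): ref=42.0000 raw=[84.0000 46.2000 84.0000 50.4000]
Drift of clock 1 after op 6: 46.2000 - 42.0000 = 4.2000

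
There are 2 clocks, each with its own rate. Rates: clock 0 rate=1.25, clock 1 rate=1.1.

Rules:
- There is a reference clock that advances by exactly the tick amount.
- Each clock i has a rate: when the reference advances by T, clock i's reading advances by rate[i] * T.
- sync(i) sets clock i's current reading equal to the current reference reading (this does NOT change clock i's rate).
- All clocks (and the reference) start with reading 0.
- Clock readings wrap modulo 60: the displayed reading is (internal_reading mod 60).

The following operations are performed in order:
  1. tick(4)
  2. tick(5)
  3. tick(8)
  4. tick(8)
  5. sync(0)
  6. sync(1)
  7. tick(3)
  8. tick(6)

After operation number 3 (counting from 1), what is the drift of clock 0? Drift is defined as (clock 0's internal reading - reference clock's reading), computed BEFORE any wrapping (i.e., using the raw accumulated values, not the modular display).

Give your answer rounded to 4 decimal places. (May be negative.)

After op 1 tick(4): ref=4.0000 raw=[5.0000 4.4000]
After op 2 tick(5): ref=9.0000 raw=[11.2500 9.9000]
After op 3 tick(8): ref=17.0000 raw=[21.2500 18.7000]
Drift of clock 0 after op 3: 21.2500 - 17.0000 = 4.2500

Answer: 4.2500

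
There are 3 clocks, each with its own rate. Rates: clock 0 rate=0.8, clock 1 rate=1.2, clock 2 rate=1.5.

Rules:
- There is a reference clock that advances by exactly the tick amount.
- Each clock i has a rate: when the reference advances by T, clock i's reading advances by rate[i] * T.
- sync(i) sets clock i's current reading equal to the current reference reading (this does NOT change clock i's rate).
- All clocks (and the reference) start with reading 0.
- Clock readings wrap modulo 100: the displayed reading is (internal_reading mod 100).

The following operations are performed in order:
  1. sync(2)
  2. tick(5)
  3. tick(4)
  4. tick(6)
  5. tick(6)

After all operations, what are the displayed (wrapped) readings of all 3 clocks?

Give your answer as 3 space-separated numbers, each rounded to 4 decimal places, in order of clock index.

Answer: 16.8000 25.2000 31.5000

Derivation:
After op 1 sync(2): ref=0.0000 raw=[0.0000 0.0000 0.0000]
After op 2 tick(5): ref=5.0000 raw=[4.0000 6.0000 7.5000]
After op 3 tick(4): ref=9.0000 raw=[7.2000 10.8000 13.5000]
After op 4 tick(6): ref=15.0000 raw=[12.0000 18.0000 22.5000]
After op 5 tick(6): ref=21.0000 raw=[16.8000 25.2000 31.5000]
Wrap final raw readings (mod 100): 16.8000 mod 100 = 16.8000; 25.2000 mod 100 = 25.2000; 31.5000 mod 100 = 31.5000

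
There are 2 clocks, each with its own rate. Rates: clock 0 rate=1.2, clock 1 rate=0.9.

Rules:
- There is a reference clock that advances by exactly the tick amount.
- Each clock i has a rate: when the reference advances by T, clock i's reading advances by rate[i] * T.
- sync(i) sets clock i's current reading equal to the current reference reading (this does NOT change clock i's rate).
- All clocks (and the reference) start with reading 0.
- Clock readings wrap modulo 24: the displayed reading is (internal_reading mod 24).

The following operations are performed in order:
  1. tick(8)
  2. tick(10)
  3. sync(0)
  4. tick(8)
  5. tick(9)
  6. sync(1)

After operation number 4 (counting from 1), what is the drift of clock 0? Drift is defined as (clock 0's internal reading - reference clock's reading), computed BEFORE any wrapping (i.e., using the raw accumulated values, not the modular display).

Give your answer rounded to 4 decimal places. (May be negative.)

Answer: 1.6000

Derivation:
After op 1 tick(8): ref=8.0000 raw=[9.6000 7.2000]
After op 2 tick(10): ref=18.0000 raw=[21.6000 16.2000]
After op 3 sync(0): ref=18.0000 raw=[18.0000 16.2000]
After op 4 tick(8): ref=26.0000 raw=[27.6000 23.4000]
Drift of clock 0 after op 4: 27.6000 - 26.0000 = 1.6000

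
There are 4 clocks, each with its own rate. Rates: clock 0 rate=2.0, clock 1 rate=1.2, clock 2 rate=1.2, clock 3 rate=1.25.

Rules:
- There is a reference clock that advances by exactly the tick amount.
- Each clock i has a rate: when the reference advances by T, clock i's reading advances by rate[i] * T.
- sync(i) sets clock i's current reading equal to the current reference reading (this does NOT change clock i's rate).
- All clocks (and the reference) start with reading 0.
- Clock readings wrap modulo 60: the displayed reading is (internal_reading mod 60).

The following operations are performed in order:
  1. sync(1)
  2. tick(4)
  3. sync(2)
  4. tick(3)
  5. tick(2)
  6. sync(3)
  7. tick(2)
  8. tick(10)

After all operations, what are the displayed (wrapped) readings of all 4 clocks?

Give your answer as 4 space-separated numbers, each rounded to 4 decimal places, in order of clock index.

After op 1 sync(1): ref=0.0000 raw=[0.0000 0.0000 0.0000 0.0000]
After op 2 tick(4): ref=4.0000 raw=[8.0000 4.8000 4.8000 5.0000]
After op 3 sync(2): ref=4.0000 raw=[8.0000 4.8000 4.0000 5.0000]
After op 4 tick(3): ref=7.0000 raw=[14.0000 8.4000 7.6000 8.7500]
After op 5 tick(2): ref=9.0000 raw=[18.0000 10.8000 10.0000 11.2500]
After op 6 sync(3): ref=9.0000 raw=[18.0000 10.8000 10.0000 9.0000]
After op 7 tick(2): ref=11.0000 raw=[22.0000 13.2000 12.4000 11.5000]
After op 8 tick(10): ref=21.0000 raw=[42.0000 25.2000 24.4000 24.0000]
Wrap final raw readings (mod 60): 42.0000 mod 60 = 42.0000; 25.2000 mod 60 = 25.2000; 24.4000 mod 60 = 24.4000; 24.0000 mod 60 = 24.0000

Answer: 42.0000 25.2000 24.4000 24.0000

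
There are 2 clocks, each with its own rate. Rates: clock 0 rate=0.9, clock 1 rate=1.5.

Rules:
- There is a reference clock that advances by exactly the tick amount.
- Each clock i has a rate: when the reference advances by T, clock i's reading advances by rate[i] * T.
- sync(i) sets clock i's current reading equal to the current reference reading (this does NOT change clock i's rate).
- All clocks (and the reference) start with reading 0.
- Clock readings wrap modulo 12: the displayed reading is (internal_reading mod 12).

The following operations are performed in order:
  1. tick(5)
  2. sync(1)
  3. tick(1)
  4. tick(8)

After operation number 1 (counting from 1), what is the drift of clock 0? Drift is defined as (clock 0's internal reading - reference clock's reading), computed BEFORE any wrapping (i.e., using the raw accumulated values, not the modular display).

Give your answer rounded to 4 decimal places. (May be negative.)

Answer: -0.5000

Derivation:
After op 1 tick(5): ref=5.0000 raw=[4.5000 7.5000]
Drift of clock 0 after op 1: 4.5000 - 5.0000 = -0.5000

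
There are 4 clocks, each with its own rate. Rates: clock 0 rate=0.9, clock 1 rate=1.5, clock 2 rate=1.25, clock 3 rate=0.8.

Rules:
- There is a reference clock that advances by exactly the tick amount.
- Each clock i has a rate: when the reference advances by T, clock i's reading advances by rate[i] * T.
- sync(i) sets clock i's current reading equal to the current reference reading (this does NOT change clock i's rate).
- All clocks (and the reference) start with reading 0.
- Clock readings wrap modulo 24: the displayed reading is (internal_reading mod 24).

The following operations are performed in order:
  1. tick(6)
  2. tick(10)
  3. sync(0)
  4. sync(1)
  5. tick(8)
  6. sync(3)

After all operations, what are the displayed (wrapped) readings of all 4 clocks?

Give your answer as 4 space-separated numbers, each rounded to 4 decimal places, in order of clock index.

After op 1 tick(6): ref=6.0000 raw=[5.4000 9.0000 7.5000 4.8000]
After op 2 tick(10): ref=16.0000 raw=[14.4000 24.0000 20.0000 12.8000]
After op 3 sync(0): ref=16.0000 raw=[16.0000 24.0000 20.0000 12.8000]
After op 4 sync(1): ref=16.0000 raw=[16.0000 16.0000 20.0000 12.8000]
After op 5 tick(8): ref=24.0000 raw=[23.2000 28.0000 30.0000 19.2000]
After op 6 sync(3): ref=24.0000 raw=[23.2000 28.0000 30.0000 24.0000]
Wrap final raw readings (mod 24): 23.2000 mod 24 = 23.2000; 28.0000 mod 24 = 4.0000; 30.0000 mod 24 = 6.0000; 24.0000 mod 24 = 0.0000

Answer: 23.2000 4.0000 6.0000 0.0000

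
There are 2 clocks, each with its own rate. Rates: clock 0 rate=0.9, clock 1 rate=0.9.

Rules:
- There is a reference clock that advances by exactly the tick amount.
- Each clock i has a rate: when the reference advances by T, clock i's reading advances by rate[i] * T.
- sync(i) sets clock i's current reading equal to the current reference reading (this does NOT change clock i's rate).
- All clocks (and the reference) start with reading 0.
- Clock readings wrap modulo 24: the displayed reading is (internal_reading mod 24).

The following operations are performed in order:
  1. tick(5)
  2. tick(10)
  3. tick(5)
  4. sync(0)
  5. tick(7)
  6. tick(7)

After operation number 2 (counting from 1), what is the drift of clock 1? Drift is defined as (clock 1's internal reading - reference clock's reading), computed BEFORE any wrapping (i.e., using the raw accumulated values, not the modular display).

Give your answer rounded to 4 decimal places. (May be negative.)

Answer: -1.5000

Derivation:
After op 1 tick(5): ref=5.0000 raw=[4.5000 4.5000]
After op 2 tick(10): ref=15.0000 raw=[13.5000 13.5000]
Drift of clock 1 after op 2: 13.5000 - 15.0000 = -1.5000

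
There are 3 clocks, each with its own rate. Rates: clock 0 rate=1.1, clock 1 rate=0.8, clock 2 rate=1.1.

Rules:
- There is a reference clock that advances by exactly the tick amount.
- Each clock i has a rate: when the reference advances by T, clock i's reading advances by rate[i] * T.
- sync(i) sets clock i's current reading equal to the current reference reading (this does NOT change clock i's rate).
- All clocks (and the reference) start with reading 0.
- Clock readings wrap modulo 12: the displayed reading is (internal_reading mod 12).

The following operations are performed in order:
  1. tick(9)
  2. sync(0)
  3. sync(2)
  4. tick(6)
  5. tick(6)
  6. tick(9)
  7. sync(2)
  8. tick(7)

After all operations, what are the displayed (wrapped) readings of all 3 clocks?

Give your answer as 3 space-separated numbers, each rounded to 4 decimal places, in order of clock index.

Answer: 3.8000 5.6000 1.7000

Derivation:
After op 1 tick(9): ref=9.0000 raw=[9.9000 7.2000 9.9000]
After op 2 sync(0): ref=9.0000 raw=[9.0000 7.2000 9.9000]
After op 3 sync(2): ref=9.0000 raw=[9.0000 7.2000 9.0000]
After op 4 tick(6): ref=15.0000 raw=[15.6000 12.0000 15.6000]
After op 5 tick(6): ref=21.0000 raw=[22.2000 16.8000 22.2000]
After op 6 tick(9): ref=30.0000 raw=[32.1000 24.0000 32.1000]
After op 7 sync(2): ref=30.0000 raw=[32.1000 24.0000 30.0000]
After op 8 tick(7): ref=37.0000 raw=[39.8000 29.6000 37.7000]
Wrap final raw readings (mod 12): 39.8000 mod 12 = 3.8000; 29.6000 mod 12 = 5.6000; 37.7000 mod 12 = 1.7000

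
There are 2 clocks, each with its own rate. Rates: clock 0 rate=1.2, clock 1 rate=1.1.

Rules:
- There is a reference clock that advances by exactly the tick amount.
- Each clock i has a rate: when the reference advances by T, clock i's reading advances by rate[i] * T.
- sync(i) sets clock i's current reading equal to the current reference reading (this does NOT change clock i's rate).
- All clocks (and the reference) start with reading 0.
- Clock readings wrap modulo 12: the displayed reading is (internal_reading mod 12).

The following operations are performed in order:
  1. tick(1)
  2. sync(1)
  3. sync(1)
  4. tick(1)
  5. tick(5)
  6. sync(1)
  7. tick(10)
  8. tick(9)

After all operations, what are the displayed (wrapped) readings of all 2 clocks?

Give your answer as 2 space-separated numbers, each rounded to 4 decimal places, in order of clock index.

Answer: 7.2000 3.9000

Derivation:
After op 1 tick(1): ref=1.0000 raw=[1.2000 1.1000]
After op 2 sync(1): ref=1.0000 raw=[1.2000 1.0000]
After op 3 sync(1): ref=1.0000 raw=[1.2000 1.0000]
After op 4 tick(1): ref=2.0000 raw=[2.4000 2.1000]
After op 5 tick(5): ref=7.0000 raw=[8.4000 7.6000]
After op 6 sync(1): ref=7.0000 raw=[8.4000 7.0000]
After op 7 tick(10): ref=17.0000 raw=[20.4000 18.0000]
After op 8 tick(9): ref=26.0000 raw=[31.2000 27.9000]
Wrap final raw readings (mod 12): 31.2000 mod 12 = 7.2000; 27.9000 mod 12 = 3.9000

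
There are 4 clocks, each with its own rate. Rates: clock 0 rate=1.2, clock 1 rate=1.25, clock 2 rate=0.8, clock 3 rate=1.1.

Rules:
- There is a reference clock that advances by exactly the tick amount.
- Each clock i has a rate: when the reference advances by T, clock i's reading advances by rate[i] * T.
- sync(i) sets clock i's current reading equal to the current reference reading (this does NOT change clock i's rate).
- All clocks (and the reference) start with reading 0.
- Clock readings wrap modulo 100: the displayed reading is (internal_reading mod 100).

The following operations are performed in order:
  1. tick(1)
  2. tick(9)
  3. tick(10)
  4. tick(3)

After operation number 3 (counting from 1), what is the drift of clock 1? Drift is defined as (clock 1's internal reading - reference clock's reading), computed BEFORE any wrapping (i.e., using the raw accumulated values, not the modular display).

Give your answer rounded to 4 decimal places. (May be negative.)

After op 1 tick(1): ref=1.0000 raw=[1.2000 1.2500 0.8000 1.1000]
After op 2 tick(9): ref=10.0000 raw=[12.0000 12.5000 8.0000 11.0000]
After op 3 tick(10): ref=20.0000 raw=[24.0000 25.0000 16.0000 22.0000]
Drift of clock 1 after op 3: 25.0000 - 20.0000 = 5.0000

Answer: 5.0000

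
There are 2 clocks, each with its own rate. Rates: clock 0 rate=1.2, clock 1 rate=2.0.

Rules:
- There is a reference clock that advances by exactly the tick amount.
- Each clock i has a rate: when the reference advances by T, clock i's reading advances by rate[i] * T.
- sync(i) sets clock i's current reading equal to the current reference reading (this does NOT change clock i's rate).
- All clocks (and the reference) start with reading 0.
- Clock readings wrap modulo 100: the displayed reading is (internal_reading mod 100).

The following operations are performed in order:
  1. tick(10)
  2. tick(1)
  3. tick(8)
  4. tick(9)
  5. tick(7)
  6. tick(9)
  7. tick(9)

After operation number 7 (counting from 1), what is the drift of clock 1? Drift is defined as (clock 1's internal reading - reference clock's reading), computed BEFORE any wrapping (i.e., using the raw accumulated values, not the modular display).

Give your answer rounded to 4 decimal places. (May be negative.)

Answer: 53.0000

Derivation:
After op 1 tick(10): ref=10.0000 raw=[12.0000 20.0000]
After op 2 tick(1): ref=11.0000 raw=[13.2000 22.0000]
After op 3 tick(8): ref=19.0000 raw=[22.8000 38.0000]
After op 4 tick(9): ref=28.0000 raw=[33.6000 56.0000]
After op 5 tick(7): ref=35.0000 raw=[42.0000 70.0000]
After op 6 tick(9): ref=44.0000 raw=[52.8000 88.0000]
After op 7 tick(9): ref=53.0000 raw=[63.6000 106.0000]
Drift of clock 1 after op 7: 106.0000 - 53.0000 = 53.0000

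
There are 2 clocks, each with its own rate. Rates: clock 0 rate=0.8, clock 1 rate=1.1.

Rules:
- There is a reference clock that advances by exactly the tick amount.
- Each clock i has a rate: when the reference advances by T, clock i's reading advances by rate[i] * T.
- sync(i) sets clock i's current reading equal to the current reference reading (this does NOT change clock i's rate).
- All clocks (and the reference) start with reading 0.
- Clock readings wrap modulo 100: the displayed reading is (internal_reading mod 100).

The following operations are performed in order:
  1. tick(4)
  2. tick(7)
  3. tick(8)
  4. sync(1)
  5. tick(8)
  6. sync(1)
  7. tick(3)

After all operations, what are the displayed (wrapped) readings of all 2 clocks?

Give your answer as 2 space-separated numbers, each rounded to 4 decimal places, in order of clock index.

After op 1 tick(4): ref=4.0000 raw=[3.2000 4.4000]
After op 2 tick(7): ref=11.0000 raw=[8.8000 12.1000]
After op 3 tick(8): ref=19.0000 raw=[15.2000 20.9000]
After op 4 sync(1): ref=19.0000 raw=[15.2000 19.0000]
After op 5 tick(8): ref=27.0000 raw=[21.6000 27.8000]
After op 6 sync(1): ref=27.0000 raw=[21.6000 27.0000]
After op 7 tick(3): ref=30.0000 raw=[24.0000 30.3000]
Wrap final raw readings (mod 100): 24.0000 mod 100 = 24.0000; 30.3000 mod 100 = 30.3000

Answer: 24.0000 30.3000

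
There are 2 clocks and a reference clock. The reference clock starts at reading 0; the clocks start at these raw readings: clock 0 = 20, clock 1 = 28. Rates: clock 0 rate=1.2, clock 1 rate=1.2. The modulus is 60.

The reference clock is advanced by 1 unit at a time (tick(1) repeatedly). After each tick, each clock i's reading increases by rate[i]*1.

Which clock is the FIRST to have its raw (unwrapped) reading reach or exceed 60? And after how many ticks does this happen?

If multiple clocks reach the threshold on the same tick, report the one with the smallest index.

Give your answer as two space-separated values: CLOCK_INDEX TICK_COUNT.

clock 0: start=20, rate=1.2, needs 60-20 = 40; ticks = ceil(40/1.2) = ceil(33.3333) = 34; reading at tick 34 = 20 + 1.2*34 = 60.8000
clock 1: start=28, rate=1.2, needs 60-28 = 32; ticks = ceil(32/1.2) = ceil(26.6667) = 27; reading at tick 27 = 28 + 1.2*27 = 60.4000
Minimum tick count = 27; winners = [1]; smallest index = 1

Answer: 1 27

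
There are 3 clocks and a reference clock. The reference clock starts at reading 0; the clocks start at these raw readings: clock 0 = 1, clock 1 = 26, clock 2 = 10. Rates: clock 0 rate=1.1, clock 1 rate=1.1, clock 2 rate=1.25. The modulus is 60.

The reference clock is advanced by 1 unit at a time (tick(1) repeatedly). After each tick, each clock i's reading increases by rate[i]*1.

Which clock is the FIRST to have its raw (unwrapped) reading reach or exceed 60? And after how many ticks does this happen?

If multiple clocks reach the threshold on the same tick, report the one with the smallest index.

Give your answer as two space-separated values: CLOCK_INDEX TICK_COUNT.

Answer: 1 31

Derivation:
clock 0: start=1, rate=1.1, needs 60-1 = 59; ticks = ceil(59/1.1) = ceil(53.6364) = 54; reading at tick 54 = 1 + 1.1*54 = 60.4000
clock 1: start=26, rate=1.1, needs 60-26 = 34; ticks = ceil(34/1.1) = ceil(30.9091) = 31; reading at tick 31 = 26 + 1.1*31 = 60.1000
clock 2: start=10, rate=1.25, needs 60-10 = 50; ticks = ceil(50/1.25) = ceil(40.0000) = 40; reading at tick 40 = 10 + 1.25*40 = 60.0000
Minimum tick count = 31; winners = [1]; smallest index = 1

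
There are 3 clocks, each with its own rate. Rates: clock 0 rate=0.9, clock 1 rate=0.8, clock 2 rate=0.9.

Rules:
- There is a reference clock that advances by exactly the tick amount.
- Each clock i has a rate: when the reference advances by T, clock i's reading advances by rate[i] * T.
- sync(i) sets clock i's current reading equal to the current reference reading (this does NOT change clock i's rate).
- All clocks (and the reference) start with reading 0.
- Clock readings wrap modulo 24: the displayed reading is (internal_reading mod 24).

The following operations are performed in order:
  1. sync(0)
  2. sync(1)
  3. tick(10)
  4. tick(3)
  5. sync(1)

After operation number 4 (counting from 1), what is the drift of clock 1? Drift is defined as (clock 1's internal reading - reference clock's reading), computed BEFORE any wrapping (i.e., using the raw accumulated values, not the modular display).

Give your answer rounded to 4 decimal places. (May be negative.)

Answer: -2.6000

Derivation:
After op 1 sync(0): ref=0.0000 raw=[0.0000 0.0000 0.0000]
After op 2 sync(1): ref=0.0000 raw=[0.0000 0.0000 0.0000]
After op 3 tick(10): ref=10.0000 raw=[9.0000 8.0000 9.0000]
After op 4 tick(3): ref=13.0000 raw=[11.7000 10.4000 11.7000]
Drift of clock 1 after op 4: 10.4000 - 13.0000 = -2.6000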